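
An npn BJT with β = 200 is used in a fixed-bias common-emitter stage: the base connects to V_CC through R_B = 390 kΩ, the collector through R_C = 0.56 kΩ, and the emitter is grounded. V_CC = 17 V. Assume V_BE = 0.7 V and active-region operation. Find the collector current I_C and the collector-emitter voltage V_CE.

I_C ≈ 8.4 mA, V_CE ≈ 12 V

Base loop: V_CC = I_B·R_B + V_BE, so I_B = (17 − 0.7)/390 kΩ = 0.0418 mA.
In the active region I_C = β·I_B = 200 × 0.0418 = 8.36 mA.
Collector loop: V_CE = V_CC − I_C·R_C = 17 − 8.36×0.56 = 12.3 V.
Since V_CE = 12.3 V > V_CE(sat) ≈ 0.2 V, the transistor is in the active region as assumed.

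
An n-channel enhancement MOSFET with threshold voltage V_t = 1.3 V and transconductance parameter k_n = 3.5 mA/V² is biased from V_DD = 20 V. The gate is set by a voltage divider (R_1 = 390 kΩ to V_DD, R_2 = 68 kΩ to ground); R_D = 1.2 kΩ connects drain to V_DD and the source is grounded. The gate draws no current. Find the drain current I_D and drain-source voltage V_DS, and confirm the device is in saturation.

I_D ≈ 4.9 mA, V_DS ≈ 14 V

V_G = V_DD·R_2/(R_1+R_2) = 20×68/458 = 2.97 V. With the source grounded, V_GS = V_G = 2.97 V.
Assume saturation: I_D = (k_n/2)(V_GS − V_t)² = (3.5/2)×(2.97 − 1.3)² = 1.75×1.67² = 4.88 mA.
V_DS = V_DD − I_D·R_D = 20 − 4.88×1.2 = 14.1 V.
Saturation requires V_DS ≥ V_GS − V_t = 1.67 V; 14.1 ≥ 1.67 ✓.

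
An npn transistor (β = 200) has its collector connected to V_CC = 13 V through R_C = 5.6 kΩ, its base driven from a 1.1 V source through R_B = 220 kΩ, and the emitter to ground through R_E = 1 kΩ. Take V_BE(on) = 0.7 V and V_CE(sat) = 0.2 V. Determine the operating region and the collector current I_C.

active; I_C ≈ 0.19 mA

Assume active. Base-emitter loop: I_B = (V_BB − V_BE)/(R_B + (β+1)R_E) = (1.1 − 0.7)/(220 + 201×1) = 0.00095 mA.
I_C = β·I_B = 200×0.00095 = 0.19 mA.
V_CE = V_CC − I_C·R_C − I_E·R_E = 13 − 0.19×5.6 − 0.191×1 = 11.7 V > V_CE(sat), so the active-region assumption holds.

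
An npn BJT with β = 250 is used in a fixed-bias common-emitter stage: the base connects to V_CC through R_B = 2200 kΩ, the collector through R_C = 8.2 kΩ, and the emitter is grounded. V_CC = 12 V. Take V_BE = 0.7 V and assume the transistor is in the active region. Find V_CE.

Base loop: V_CC = I_B·R_B + V_BE, so I_B = (12 − 0.7)/2200 kΩ = 0.00514 mA.
In the active region I_C = β·I_B = 250 × 0.00514 = 1.28 mA.
Collector loop: V_CE = V_CC − I_C·R_C = 12 − 1.28×8.2 = 1.47 V.
Since V_CE = 1.47 V > V_CE(sat) ≈ 0.2 V, the transistor is in the active region as assumed.

V_CE ≈ 1.5 V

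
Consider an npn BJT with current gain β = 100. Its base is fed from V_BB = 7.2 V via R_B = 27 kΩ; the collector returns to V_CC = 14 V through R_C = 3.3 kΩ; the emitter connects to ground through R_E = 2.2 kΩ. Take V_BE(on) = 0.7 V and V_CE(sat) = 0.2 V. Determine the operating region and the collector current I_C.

Assume active: I_B = (7.2 − 0.7)/(27 + 101×2.2) = 0.0261 mA, I_C = β·I_B = 2.61 mA.
Then V_CE = 14 − 2.61×3.3 − 2.63×2.2 = -0.403 V < 0.2 V — the active assumption fails.
Re-solve with V_CE = 0.2 V. KCL at the emitter: V_E/R_E = (V_BB−0.7−V_E)/R_B + (V_CC−0.2−V_E)/R_C, giving V_E = 5.57 V.
I_C = (V_CC − 0.2 − V_E)/R_C = (13.8 − 5.57)/3.3 = 2.5 mA.
Check: I_B = (6.5 − 5.57)/27 = 0.0346 mA, and β·I_B = 3.46 mA > I_C, confirming saturation.

saturation; I_C ≈ 2.5 mA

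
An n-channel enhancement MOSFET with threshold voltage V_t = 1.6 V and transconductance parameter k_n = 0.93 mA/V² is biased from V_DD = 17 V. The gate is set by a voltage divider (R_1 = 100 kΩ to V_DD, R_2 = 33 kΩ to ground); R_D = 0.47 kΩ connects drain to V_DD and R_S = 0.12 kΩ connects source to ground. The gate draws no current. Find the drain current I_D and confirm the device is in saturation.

I_D ≈ 2.5 mA

V_G = V_DD·R_2/(R_1+R_2) = 17×33/133 = 4.22 V.
Assume saturation: I_D = (k_n/2)(V_GS − V_t)² with V_GS = V_G − I_D·R_S = 4.22 − 0.12·I_D.
Substituting gives 0.0067·I_D² − 1.29·I_D + 3.19 = 0, with roots I_D = 2.5 or 190 mA.
The root I_D = 190 mA gives V_GS = -18.6 V ≤ V_t, so take I_D = 2.5 mA.
Then V_GS = 3.92 V and V_DS = V_DD − I_D(R_D+R_S) = 17 − 2.5×0.59 = 15.5 V.
Saturation requires V_DS ≥ V_GS − V_t = 2.32 V; 15.5 ≥ 2.32 ✓.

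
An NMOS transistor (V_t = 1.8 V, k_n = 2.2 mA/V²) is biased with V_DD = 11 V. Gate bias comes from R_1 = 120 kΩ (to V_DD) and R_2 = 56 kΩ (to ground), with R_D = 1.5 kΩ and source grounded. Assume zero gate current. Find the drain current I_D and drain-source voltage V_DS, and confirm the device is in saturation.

I_D ≈ 3.2 mA, V_DS ≈ 6.2 V

V_G = V_DD·R_2/(R_1+R_2) = 11×56/176 = 3.5 V. With the source grounded, V_GS = V_G = 3.5 V.
Assume saturation: I_D = (k_n/2)(V_GS − V_t)² = (2.2/2)×(3.5 − 1.8)² = 1.1×1.7² = 3.18 mA.
V_DS = V_DD − I_D·R_D = 11 − 3.18×1.5 = 6.23 V.
Saturation requires V_DS ≥ V_GS − V_t = 1.7 V; 6.23 ≥ 1.7 ✓.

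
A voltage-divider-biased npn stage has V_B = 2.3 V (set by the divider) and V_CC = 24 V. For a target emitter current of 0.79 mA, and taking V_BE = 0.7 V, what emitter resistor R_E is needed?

R_E ≈ 2 kΩ

V_E = V_B − V_BE = 2.3 − 0.7 = 1.6 V.
R_E = V_E / I_E = 1.6 / 0.79 = 2.03 kΩ.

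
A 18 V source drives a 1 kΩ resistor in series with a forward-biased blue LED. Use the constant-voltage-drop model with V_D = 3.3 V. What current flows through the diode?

I ≈ 15 mA

KVL around the loop: 18 = V_D + I·R = 3.3 + I × 1 kΩ.
So I = (18 − 3.3) / 1 kΩ = 14.7 / 1 = 14.7 mA.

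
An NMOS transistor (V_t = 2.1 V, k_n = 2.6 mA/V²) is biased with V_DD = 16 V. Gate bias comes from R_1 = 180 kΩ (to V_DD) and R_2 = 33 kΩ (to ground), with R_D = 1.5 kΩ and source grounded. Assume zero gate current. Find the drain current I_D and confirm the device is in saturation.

V_G = V_DD·R_2/(R_1+R_2) = 16×33/213 = 2.48 V. With the source grounded, V_GS = V_G = 2.48 V.
Assume saturation: I_D = (k_n/2)(V_GS − V_t)² = (2.6/2)×(2.48 − 2.1)² = 1.3×0.379² = 0.187 mA.
V_DS = V_DD − I_D·R_D = 16 − 0.187×1.5 = 15.7 V.
Saturation requires V_DS ≥ V_GS − V_t = 0.379 V; 15.7 ≥ 0.379 ✓.

I_D ≈ 0.19 mA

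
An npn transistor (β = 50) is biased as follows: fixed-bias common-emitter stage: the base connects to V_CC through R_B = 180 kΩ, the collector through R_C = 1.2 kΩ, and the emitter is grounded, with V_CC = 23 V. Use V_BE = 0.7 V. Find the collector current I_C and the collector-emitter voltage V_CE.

I_C ≈ 6.2 mA, V_CE ≈ 16 V

Base loop: V_CC = I_B·R_B + V_BE, so I_B = (23 − 0.7)/180 kΩ = 0.124 mA.
In the active region I_C = β·I_B = 50 × 0.124 = 6.19 mA.
Collector loop: V_CE = V_CC − I_C·R_C = 23 − 6.19×1.2 = 15.6 V.
Since V_CE = 15.6 V > V_CE(sat) ≈ 0.2 V, the transistor is in the active region as assumed.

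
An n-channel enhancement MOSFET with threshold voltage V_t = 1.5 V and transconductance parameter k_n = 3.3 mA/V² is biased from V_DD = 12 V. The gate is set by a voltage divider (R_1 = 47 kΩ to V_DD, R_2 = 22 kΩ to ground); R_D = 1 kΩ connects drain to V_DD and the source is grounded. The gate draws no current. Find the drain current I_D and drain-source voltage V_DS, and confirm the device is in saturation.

V_G = V_DD·R_2/(R_1+R_2) = 12×22/69 = 3.83 V. With the source grounded, V_GS = V_G = 3.83 V.
Assume saturation: I_D = (k_n/2)(V_GS − V_t)² = (3.3/2)×(3.83 − 1.5)² = 1.65×2.33² = 8.93 mA.
V_DS = V_DD − I_D·R_D = 12 − 8.93×1 = 3.07 V.
Saturation requires V_DS ≥ V_GS − V_t = 2.33 V; 3.07 ≥ 2.33 ✓.

I_D ≈ 8.9 mA, V_DS ≈ 3.1 V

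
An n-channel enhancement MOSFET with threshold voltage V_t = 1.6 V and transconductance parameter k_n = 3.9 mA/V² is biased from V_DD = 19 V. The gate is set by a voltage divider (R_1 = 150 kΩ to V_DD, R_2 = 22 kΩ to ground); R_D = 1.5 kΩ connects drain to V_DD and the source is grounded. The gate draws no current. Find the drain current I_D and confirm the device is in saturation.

V_G = V_DD·R_2/(R_1+R_2) = 19×22/172 = 2.43 V. With the source grounded, V_GS = V_G = 2.43 V.
Assume saturation: I_D = (k_n/2)(V_GS − V_t)² = (3.9/2)×(2.43 − 1.6)² = 1.95×0.83² = 1.34 mA.
V_DS = V_DD − I_D·R_D = 19 − 1.34×1.5 = 17 V.
Saturation requires V_DS ≥ V_GS − V_t = 0.83 V; 17 ≥ 0.83 ✓.

I_D ≈ 1.3 mA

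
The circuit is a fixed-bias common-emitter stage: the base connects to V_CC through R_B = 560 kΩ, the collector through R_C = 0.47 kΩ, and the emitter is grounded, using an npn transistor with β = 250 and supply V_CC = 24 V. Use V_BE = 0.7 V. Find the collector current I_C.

I_C ≈ 10 mA

Base loop: V_CC = I_B·R_B + V_BE, so I_B = (24 − 0.7)/560 kΩ = 0.0416 mA.
In the active region I_C = β·I_B = 250 × 0.0416 = 10.4 mA.
Collector loop: V_CE = V_CC − I_C·R_C = 24 − 10.4×0.47 = 19.1 V.
Since V_CE = 19.1 V > V_CE(sat) ≈ 0.2 V, the transistor is in the active region as assumed.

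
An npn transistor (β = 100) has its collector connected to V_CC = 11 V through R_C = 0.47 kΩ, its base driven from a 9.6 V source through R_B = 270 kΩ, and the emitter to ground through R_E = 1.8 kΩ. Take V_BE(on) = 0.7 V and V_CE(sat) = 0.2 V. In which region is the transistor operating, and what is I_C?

active; I_C ≈ 2 mA

Assume active. Base-emitter loop: I_B = (V_BB − V_BE)/(R_B + (β+1)R_E) = (9.6 − 0.7)/(270 + 101×1.8) = 0.0197 mA.
I_C = β·I_B = 100×0.0197 = 1.97 mA.
V_CE = V_CC − I_C·R_C − I_E·R_E = 11 − 1.97×0.47 − 1.99×1.8 = 6.49 V > V_CE(sat), so the active-region assumption holds.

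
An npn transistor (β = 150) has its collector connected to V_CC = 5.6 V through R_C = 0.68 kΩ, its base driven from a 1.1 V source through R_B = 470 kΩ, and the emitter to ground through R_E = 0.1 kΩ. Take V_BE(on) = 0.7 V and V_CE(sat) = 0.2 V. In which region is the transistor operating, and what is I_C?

active; I_C ≈ 0.12 mA

Assume active. Base-emitter loop: I_B = (V_BB − V_BE)/(R_B + (β+1)R_E) = (1.1 − 0.7)/(470 + 151×0.1) = 0.000825 mA.
I_C = β·I_B = 150×0.000825 = 0.124 mA.
V_CE = V_CC − I_C·R_C − I_E·R_E = 5.6 − 0.124×0.68 − 0.125×0.1 = 5.5 V > V_CE(sat), so the active-region assumption holds.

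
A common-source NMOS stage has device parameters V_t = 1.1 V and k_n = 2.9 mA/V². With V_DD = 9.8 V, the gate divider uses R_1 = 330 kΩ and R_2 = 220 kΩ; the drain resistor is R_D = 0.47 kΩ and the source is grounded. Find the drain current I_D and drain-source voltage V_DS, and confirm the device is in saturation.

I_D ≈ 12 mA, V_DS ≈ 4.4 V

V_G = V_DD·R_2/(R_1+R_2) = 9.8×220/550 = 3.92 V. With the source grounded, V_GS = V_G = 3.92 V.
Assume saturation: I_D = (k_n/2)(V_GS − V_t)² = (2.9/2)×(3.92 − 1.1)² = 1.45×2.82² = 11.5 mA.
V_DS = V_DD − I_D·R_D = 9.8 − 11.5×0.47 = 4.38 V.
Saturation requires V_DS ≥ V_GS − V_t = 2.82 V; 4.38 ≥ 2.82 ✓.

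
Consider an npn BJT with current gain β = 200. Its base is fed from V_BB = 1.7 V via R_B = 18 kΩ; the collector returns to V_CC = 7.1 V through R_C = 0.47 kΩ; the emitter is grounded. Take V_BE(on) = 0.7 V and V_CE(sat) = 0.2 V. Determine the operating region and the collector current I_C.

active; I_C ≈ 11 mA

Assume active. Base-emitter loop: I_B = (V_BB − V_BE)/R_B = (1.7 − 0.7)/18 = 0.0556 mA.
I_C = β·I_B = 200×0.0556 = 11.1 mA.
V_CE = V_CC − I_C·R_C = 7.1 − 11.1×0.47 = 1.88 V > V_CE(sat), so the active-region assumption holds.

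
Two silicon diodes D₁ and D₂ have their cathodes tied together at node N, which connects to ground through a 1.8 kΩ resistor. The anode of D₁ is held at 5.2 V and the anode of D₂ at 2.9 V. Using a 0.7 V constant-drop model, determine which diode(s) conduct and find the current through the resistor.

Assume both conduct. Then node N would need to be at both 5.2−0.7 = 4.5 V and 2.9−0.7 = 2.2 V, which is impossible.
Assume only D₁ conducts: V_N = 5.2 − 0.7 = 4.5 V, so I_R = 4.5/1.8 = 2.5 mA.
Check D₂: its anode-to-cathode voltage is 2.9 − 4.5 = -1.6 V < 0.7 V, so it is off. The assumption is consistent.

Only D₁ conducts; I_R ≈ 2.5 mA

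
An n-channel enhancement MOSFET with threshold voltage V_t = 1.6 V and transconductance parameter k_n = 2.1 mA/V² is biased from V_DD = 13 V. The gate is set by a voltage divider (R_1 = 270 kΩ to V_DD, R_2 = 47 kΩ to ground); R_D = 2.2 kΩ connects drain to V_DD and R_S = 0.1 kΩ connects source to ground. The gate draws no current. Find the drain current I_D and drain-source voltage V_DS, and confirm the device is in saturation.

V_G = V_DD·R_2/(R_1+R_2) = 13×47/317 = 1.93 V.
Assume saturation: I_D = (k_n/2)(V_GS − V_t)² with V_GS = V_G − I_D·R_S = 1.93 − 0.1·I_D.
Substituting gives 0.0105·I_D² − 1.07·I_D + 0.113 = 0, with roots I_D = 0.105 or 102 mA.
The root I_D = 102 mA gives V_GS = -8.24 V ≤ V_t, so take I_D = 0.105 mA.
Then V_GS = 1.92 V and V_DS = V_DD − I_D(R_D+R_S) = 13 − 0.105×2.3 = 12.8 V.
Saturation requires V_DS ≥ V_GS − V_t = 0.317 V; 12.8 ≥ 0.317 ✓.

I_D ≈ 0.11 mA, V_DS ≈ 13 V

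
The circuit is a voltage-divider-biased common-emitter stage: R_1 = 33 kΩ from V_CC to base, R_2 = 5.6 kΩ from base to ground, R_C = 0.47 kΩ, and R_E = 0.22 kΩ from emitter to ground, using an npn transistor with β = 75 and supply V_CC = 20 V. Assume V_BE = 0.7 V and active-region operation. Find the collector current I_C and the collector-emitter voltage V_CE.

Thevenize the base divider: V_Th = V_CC·R_2/(R_1+R_2) = 20×5.6/38.6 = 2.9 V, R_Th = R_1‖R_2 = 4.79 kΩ.
Base-emitter loop: V_Th = I_B·R_Th + V_BE + (β+1)I_B·R_E, so I_B = (2.9 − 0.7) / (4.79 + 76×0.22) = 0.102 mA.
I_C = β·I_B = 75×0.102 = 7.68 mA, and I_E = (β+1)I_B = 7.78 mA.
V_CE = V_CC − I_C·R_C − I_E·R_E = 20 − 7.68×0.47 − 7.78×0.22 = 14.7 V.
V_CE = 14.7 V > 0.2 V confirms active-region operation.

I_C ≈ 7.7 mA, V_CE ≈ 15 V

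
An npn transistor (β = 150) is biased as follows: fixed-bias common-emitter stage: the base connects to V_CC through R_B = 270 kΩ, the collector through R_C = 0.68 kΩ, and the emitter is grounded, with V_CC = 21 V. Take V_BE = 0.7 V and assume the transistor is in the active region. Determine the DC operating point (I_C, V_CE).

Base loop: V_CC = I_B·R_B + V_BE, so I_B = (21 − 0.7)/270 kΩ = 0.0752 mA.
In the active region I_C = β·I_B = 150 × 0.0752 = 11.3 mA.
Collector loop: V_CE = V_CC − I_C·R_C = 21 − 11.3×0.68 = 13.3 V.
Since V_CE = 13.3 V > V_CE(sat) ≈ 0.2 V, the transistor is in the active region as assumed.

I_C ≈ 11 mA, V_CE ≈ 13 V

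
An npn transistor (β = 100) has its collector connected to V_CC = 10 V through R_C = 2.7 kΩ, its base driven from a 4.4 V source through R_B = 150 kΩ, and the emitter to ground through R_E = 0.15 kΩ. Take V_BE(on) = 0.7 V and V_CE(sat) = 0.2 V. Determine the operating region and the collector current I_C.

Assume active. Base-emitter loop: I_B = (V_BB − V_BE)/(R_B + (β+1)R_E) = (4.4 − 0.7)/(150 + 101×0.15) = 0.0224 mA.
I_C = β·I_B = 100×0.0224 = 2.24 mA.
V_CE = V_CC − I_C·R_C − I_E·R_E = 10 − 2.24×2.7 − 2.26×0.15 = 3.61 V > V_CE(sat), so the active-region assumption holds.

active; I_C ≈ 2.2 mA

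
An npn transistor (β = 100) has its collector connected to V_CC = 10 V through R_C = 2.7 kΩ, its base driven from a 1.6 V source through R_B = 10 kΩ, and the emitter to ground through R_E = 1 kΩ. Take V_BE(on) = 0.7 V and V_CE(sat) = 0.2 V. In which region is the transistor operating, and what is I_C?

active; I_C ≈ 0.81 mA

Assume active. Base-emitter loop: I_B = (V_BB − V_BE)/(R_B + (β+1)R_E) = (1.6 − 0.7)/(10 + 101×1) = 0.00811 mA.
I_C = β·I_B = 100×0.00811 = 0.811 mA.
V_CE = V_CC − I_C·R_C − I_E·R_E = 10 − 0.811×2.7 − 0.819×1 = 6.99 V > V_CE(sat), so the active-region assumption holds.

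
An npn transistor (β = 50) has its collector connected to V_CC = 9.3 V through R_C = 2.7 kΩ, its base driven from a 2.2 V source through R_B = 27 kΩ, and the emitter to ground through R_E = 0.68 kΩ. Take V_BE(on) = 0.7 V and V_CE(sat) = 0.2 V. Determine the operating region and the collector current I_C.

active; I_C ≈ 1.2 mA

Assume active. Base-emitter loop: I_B = (V_BB − V_BE)/(R_B + (β+1)R_E) = (2.2 − 0.7)/(27 + 51×0.68) = 0.0243 mA.
I_C = β·I_B = 50×0.0243 = 1.22 mA.
V_CE = V_CC − I_C·R_C − I_E·R_E = 9.3 − 1.22×2.7 − 1.24×0.68 = 5.17 V > V_CE(sat), so the active-region assumption holds.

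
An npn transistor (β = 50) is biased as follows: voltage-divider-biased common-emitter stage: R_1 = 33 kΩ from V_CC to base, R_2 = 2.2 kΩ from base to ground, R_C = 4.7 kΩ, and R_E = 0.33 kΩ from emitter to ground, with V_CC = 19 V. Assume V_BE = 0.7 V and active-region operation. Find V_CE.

Thevenize the base divider: V_Th = V_CC·R_2/(R_1+R_2) = 19×2.2/35.2 = 1.19 V, R_Th = R_1‖R_2 = 2.06 kΩ.
Base-emitter loop: V_Th = I_B·R_Th + V_BE + (β+1)I_B·R_E, so I_B = (1.19 − 0.7) / (2.06 + 51×0.33) = 0.0258 mA.
I_C = β·I_B = 50×0.0258 = 1.29 mA, and I_E = (β+1)I_B = 1.32 mA.
V_CE = V_CC − I_C·R_C − I_E·R_E = 19 − 1.29×4.7 − 1.32×0.33 = 12.5 V.
V_CE = 12.5 V > 0.2 V confirms active-region operation.

V_CE ≈ 13 V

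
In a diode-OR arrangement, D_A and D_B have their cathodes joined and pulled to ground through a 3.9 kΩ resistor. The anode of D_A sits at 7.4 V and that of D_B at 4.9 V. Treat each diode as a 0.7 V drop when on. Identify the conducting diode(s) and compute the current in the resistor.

Only D_A conducts; I_R ≈ 1.7 mA

Assume both conduct. Then node N would need to be at both 7.4−0.7 = 6.7 V and 4.9−0.7 = 4.2 V, which is impossible.
Assume only D_A conducts: V_N = 7.4 − 0.7 = 6.7 V, so I_R = 6.7/3.9 = 1.72 mA.
Check D_B: its anode-to-cathode voltage is 4.9 − 6.7 = -1.8 V < 0.7 V, so it is off. The assumption is consistent.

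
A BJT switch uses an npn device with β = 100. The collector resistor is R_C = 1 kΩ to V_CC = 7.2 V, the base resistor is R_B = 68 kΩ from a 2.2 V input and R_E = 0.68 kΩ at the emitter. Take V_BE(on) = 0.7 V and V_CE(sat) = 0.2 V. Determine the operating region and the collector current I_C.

Assume active. Base-emitter loop: I_B = (V_BB − V_BE)/(R_B + (β+1)R_E) = (2.2 − 0.7)/(68 + 101×0.68) = 0.011 mA.
I_C = β·I_B = 100×0.011 = 1.1 mA.
V_CE = V_CC − I_C·R_C − I_E·R_E = 7.2 − 1.1×1 − 1.11×0.68 = 5.35 V > V_CE(sat), so the active-region assumption holds.

active; I_C ≈ 1.1 mA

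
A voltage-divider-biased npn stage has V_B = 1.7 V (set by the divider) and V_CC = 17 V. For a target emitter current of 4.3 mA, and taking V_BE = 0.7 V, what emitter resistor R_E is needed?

R_E ≈ 0.23 kΩ

V_E = V_B − V_BE = 1.7 − 0.7 = 1 V.
R_E = V_E / I_E = 1 / 4.3 = 0.233 kΩ.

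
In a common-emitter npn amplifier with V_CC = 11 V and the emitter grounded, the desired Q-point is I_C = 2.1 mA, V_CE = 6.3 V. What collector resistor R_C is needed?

R_C ≈ 2.2 kΩ

Collector loop: V_CC = I_C·R_C + V_CE.
R_C = (V_CC − V_CE)/I_C = (11 − 6.3)/2.1 = 2.24 kΩ.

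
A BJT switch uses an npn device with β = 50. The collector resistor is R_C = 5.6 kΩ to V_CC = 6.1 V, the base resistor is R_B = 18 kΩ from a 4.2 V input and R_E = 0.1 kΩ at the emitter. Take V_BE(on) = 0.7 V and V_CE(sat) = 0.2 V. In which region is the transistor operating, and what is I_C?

saturation; I_C ≈ 1 mA

Assume active: I_B = (4.2 − 0.7)/(18 + 51×0.1) = 0.152 mA, I_C = β·I_B = 7.58 mA.
Then V_CE = 6.1 − 7.58×5.6 − 7.73×0.1 = -37.1 V < 0.2 V — the active assumption fails.
Re-solve with V_CE = 0.2 V. KCL at the emitter: V_E/R_E = (V_BB−0.7−V_E)/R_B + (V_CC−0.2−V_E)/R_C, giving V_E = 0.122 V.
I_C = (V_CC − 0.2 − V_E)/R_C = (5.9 − 0.122)/5.6 = 1.03 mA.
Check: I_B = (3.5 − 0.122)/18 = 0.188 mA, and β·I_B = 9.38 mA > I_C, confirming saturation.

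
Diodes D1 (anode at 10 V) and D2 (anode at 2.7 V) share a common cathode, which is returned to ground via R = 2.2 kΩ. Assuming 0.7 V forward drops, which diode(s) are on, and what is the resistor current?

Assume both conduct. Then node N would need to be at both 10−0.7 = 9.3 V and 2.7−0.7 = 2 V, which is impossible.
Assume only D1 conducts: V_N = 10 − 0.7 = 9.3 V, so I_R = 9.3/2.2 = 4.23 mA.
Check D2: its anode-to-cathode voltage is 2.7 − 9.3 = -6.6 V < 0.7 V, so it is off. The assumption is consistent.

Only D1 conducts; I_R ≈ 4.2 mA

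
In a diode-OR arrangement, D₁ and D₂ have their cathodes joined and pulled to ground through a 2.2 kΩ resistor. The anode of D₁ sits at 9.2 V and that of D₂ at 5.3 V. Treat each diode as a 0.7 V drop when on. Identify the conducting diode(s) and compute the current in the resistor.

Assume both conduct. Then node N would need to be at both 9.2−0.7 = 8.5 V and 5.3−0.7 = 4.6 V, which is impossible.
Assume only D₁ conducts: V_N = 9.2 − 0.7 = 8.5 V, so I_R = 8.5/2.2 = 3.86 mA.
Check D₂: its anode-to-cathode voltage is 5.3 − 8.5 = -3.2 V < 0.7 V, so it is off. The assumption is consistent.

Only D₁ conducts; I_R ≈ 3.9 mA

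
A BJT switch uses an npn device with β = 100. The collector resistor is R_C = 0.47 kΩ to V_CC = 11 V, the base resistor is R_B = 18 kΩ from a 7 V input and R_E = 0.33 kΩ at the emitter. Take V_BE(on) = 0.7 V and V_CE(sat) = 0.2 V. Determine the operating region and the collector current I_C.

active; I_C ≈ 12 mA

Assume active. Base-emitter loop: I_B = (V_BB − V_BE)/(R_B + (β+1)R_E) = (7 − 0.7)/(18 + 101×0.33) = 0.123 mA.
I_C = β·I_B = 100×0.123 = 12.3 mA.
V_CE = V_CC − I_C·R_C − I_E·R_E = 11 − 12.3×0.47 − 12.4×0.33 = 1.14 V > V_CE(sat), so the active-region assumption holds.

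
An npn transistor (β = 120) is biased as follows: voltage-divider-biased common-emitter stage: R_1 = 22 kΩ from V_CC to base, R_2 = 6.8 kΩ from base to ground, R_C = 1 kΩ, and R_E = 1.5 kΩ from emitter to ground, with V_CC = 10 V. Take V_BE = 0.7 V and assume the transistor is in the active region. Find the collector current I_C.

I_C ≈ 1.1 mA

Thevenize the base divider: V_Th = V_CC·R_2/(R_1+R_2) = 10×6.8/28.8 = 2.36 V, R_Th = R_1‖R_2 = 5.19 kΩ.
Base-emitter loop: V_Th = I_B·R_Th + V_BE + (β+1)I_B·R_E, so I_B = (2.36 − 0.7) / (5.19 + 121×1.5) = 0.0089 mA.
I_C = β·I_B = 120×0.0089 = 1.07 mA, and I_E = (β+1)I_B = 1.08 mA.
V_CE = V_CC − I_C·R_C − I_E·R_E = 10 − 1.07×1 − 1.08×1.5 = 7.32 V.
V_CE = 7.32 V > 0.2 V confirms active-region operation.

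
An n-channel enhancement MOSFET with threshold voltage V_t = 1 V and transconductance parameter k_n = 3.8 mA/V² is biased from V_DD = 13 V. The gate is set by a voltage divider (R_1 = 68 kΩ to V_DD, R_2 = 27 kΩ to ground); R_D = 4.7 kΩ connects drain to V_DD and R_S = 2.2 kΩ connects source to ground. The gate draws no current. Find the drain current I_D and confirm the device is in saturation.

I_D ≈ 0.91 mA

V_G = V_DD·R_2/(R_1+R_2) = 13×27/95 = 3.69 V.
Assume saturation: I_D = (k_n/2)(V_GS − V_t)² with V_GS = V_G − I_D·R_S = 3.69 − 2.2·I_D.
Substituting gives 9.2·I_D² − 23.5·I_D + 13.8 = 0, with roots I_D = 0.91 or 1.65 mA.
The root I_D = 1.65 mA gives V_GS = 0.0686 V ≤ V_t, so take I_D = 0.91 mA.
Then V_GS = 1.69 V and V_DS = V_DD − I_D(R_D+R_S) = 13 − 0.91×6.9 = 6.72 V.
Saturation requires V_DS ≥ V_GS − V_t = 0.692 V; 6.72 ≥ 0.692 ✓.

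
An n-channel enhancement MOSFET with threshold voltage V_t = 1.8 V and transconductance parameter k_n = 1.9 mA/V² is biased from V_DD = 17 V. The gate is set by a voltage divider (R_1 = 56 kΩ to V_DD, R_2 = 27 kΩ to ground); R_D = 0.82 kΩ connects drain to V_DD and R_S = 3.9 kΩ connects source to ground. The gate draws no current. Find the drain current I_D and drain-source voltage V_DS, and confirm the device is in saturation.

V_G = V_DD·R_2/(R_1+R_2) = 17×27/83 = 5.53 V.
Assume saturation: I_D = (k_n/2)(V_GS − V_t)² with V_GS = V_G − I_D·R_S = 5.53 − 3.9·I_D.
Substituting gives 14.4·I_D² − 28.6·I_D + 13.2 = 0, with roots I_D = 0.731 or 1.25 mA.
The root I_D = 1.25 mA gives V_GS = 0.653 V ≤ V_t, so take I_D = 0.731 mA.
Then V_GS = 2.68 V and V_DS = V_DD − I_D(R_D+R_S) = 17 − 0.731×4.72 = 13.5 V.
Saturation requires V_DS ≥ V_GS − V_t = 0.877 V; 13.5 ≥ 0.877 ✓.

I_D ≈ 0.73 mA, V_DS ≈ 14 V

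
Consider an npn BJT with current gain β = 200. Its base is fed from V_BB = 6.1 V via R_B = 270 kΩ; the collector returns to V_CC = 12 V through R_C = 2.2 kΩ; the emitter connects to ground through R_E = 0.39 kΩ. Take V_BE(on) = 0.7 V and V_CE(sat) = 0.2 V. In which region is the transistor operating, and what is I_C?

Assume active. Base-emitter loop: I_B = (V_BB − V_BE)/(R_B + (β+1)R_E) = (6.1 − 0.7)/(270 + 201×0.39) = 0.0155 mA.
I_C = β·I_B = 200×0.0155 = 3.1 mA.
V_CE = V_CC − I_C·R_C − I_E·R_E = 12 − 3.1×2.2 − 3.12×0.39 = 3.97 V > V_CE(sat), so the active-region assumption holds.

active; I_C ≈ 3.1 mA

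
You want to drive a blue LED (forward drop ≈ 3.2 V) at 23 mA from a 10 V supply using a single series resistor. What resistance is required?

The resistor drops V_S − V_D = 10 − 3.2 = 6.8 V at 23 mA.
R = 6.8 V / 23 mA = 0.296 kΩ.

R ≈ 0.3 kΩ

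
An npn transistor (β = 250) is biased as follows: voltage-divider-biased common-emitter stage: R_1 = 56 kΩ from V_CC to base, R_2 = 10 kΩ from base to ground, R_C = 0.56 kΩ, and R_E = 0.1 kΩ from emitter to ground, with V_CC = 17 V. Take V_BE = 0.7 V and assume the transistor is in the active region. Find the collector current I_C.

I_C ≈ 14 mA

Thevenize the base divider: V_Th = V_CC·R_2/(R_1+R_2) = 17×10/66 = 2.58 V, R_Th = R_1‖R_2 = 8.48 kΩ.
Base-emitter loop: V_Th = I_B·R_Th + V_BE + (β+1)I_B·R_E, so I_B = (2.58 − 0.7) / (8.48 + 251×0.1) = 0.0559 mA.
I_C = β·I_B = 250×0.0559 = 14 mA, and I_E = (β+1)I_B = 14 mA.
V_CE = V_CC − I_C·R_C − I_E·R_E = 17 − 14×0.56 − 14×0.1 = 7.78 V.
V_CE = 7.78 V > 0.2 V confirms active-region operation.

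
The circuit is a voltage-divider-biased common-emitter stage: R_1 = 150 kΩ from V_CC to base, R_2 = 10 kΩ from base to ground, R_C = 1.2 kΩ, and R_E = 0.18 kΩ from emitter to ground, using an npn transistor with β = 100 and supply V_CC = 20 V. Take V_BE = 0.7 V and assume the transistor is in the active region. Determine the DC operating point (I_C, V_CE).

I_C ≈ 2 mA, V_CE ≈ 17 V

Thevenize the base divider: V_Th = V_CC·R_2/(R_1+R_2) = 20×10/160 = 1.25 V, R_Th = R_1‖R_2 = 9.38 kΩ.
Base-emitter loop: V_Th = I_B·R_Th + V_BE + (β+1)I_B·R_E, so I_B = (1.25 − 0.7) / (9.38 + 101×0.18) = 0.02 mA.
I_C = β·I_B = 100×0.02 = 2 mA, and I_E = (β+1)I_B = 2.02 mA.
V_CE = V_CC − I_C·R_C − I_E·R_E = 20 − 2×1.2 − 2.02×0.18 = 17.2 V.
V_CE = 17.2 V > 0.2 V confirms active-region operation.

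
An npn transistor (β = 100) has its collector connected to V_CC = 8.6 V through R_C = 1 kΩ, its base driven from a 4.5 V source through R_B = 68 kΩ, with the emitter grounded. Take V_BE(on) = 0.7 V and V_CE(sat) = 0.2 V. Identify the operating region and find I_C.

active; I_C ≈ 5.6 mA

Assume active. Base-emitter loop: I_B = (V_BB − V_BE)/R_B = (4.5 − 0.7)/68 = 0.0559 mA.
I_C = β·I_B = 100×0.0559 = 5.59 mA.
V_CE = V_CC − I_C·R_C = 8.6 − 5.59×1 = 3.01 V > V_CE(sat), so the active-region assumption holds.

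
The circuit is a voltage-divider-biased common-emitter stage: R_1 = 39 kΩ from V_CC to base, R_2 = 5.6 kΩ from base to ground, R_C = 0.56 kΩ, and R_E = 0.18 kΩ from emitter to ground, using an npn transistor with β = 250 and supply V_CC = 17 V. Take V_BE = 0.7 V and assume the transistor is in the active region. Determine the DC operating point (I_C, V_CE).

Thevenize the base divider: V_Th = V_CC·R_2/(R_1+R_2) = 17×5.6/44.6 = 2.13 V, R_Th = R_1‖R_2 = 4.9 kΩ.
Base-emitter loop: V_Th = I_B·R_Th + V_BE + (β+1)I_B·R_E, so I_B = (2.13 − 0.7) / (4.9 + 251×0.18) = 0.0286 mA.
I_C = β·I_B = 250×0.0286 = 7.16 mA, and I_E = (β+1)I_B = 7.19 mA.
V_CE = V_CC − I_C·R_C − I_E·R_E = 17 − 7.16×0.56 − 7.19×0.18 = 11.7 V.
V_CE = 11.7 V > 0.2 V confirms active-region operation.

I_C ≈ 7.2 mA, V_CE ≈ 12 V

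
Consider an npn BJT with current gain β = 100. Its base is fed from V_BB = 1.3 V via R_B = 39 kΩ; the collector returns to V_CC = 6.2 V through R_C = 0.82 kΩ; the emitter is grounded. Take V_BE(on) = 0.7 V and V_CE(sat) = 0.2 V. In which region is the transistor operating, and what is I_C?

Assume active. Base-emitter loop: I_B = (V_BB − V_BE)/R_B = (1.3 − 0.7)/39 = 0.0154 mA.
I_C = β·I_B = 100×0.0154 = 1.54 mA.
V_CE = V_CC − I_C·R_C = 6.2 − 1.54×0.82 = 4.94 V > V_CE(sat), so the active-region assumption holds.

active; I_C ≈ 1.5 mA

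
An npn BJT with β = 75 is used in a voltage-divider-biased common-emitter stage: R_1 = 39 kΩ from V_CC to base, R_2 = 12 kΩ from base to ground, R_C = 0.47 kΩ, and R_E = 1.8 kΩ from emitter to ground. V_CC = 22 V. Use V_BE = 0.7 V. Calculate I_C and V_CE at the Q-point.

Thevenize the base divider: V_Th = V_CC·R_2/(R_1+R_2) = 22×12/51 = 5.18 V, R_Th = R_1‖R_2 = 9.18 kΩ.
Base-emitter loop: V_Th = I_B·R_Th + V_BE + (β+1)I_B·R_E, so I_B = (5.18 − 0.7) / (9.18 + 76×1.8) = 0.0307 mA.
I_C = β·I_B = 75×0.0307 = 2.3 mA, and I_E = (β+1)I_B = 2.33 mA.
V_CE = V_CC − I_C·R_C − I_E·R_E = 22 − 2.3×0.47 − 2.33×1.8 = 16.7 V.
V_CE = 16.7 V > 0.2 V confirms active-region operation.

I_C ≈ 2.3 mA, V_CE ≈ 17 V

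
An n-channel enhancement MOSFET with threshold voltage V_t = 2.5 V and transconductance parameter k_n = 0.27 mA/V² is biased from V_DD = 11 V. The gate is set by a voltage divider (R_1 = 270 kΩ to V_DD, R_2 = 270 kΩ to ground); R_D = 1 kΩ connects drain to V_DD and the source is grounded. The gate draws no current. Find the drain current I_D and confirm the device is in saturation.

I_D ≈ 1.2 mA

V_G = V_DD·R_2/(R_1+R_2) = 11×270/540 = 5.5 V. With the source grounded, V_GS = V_G = 5.5 V.
Assume saturation: I_D = (k_n/2)(V_GS − V_t)² = (0.27/2)×(5.5 − 2.5)² = 0.135×3² = 1.22 mA.
V_DS = V_DD − I_D·R_D = 11 − 1.22×1 = 9.79 V.
Saturation requires V_DS ≥ V_GS − V_t = 3 V; 9.79 ≥ 3 ✓.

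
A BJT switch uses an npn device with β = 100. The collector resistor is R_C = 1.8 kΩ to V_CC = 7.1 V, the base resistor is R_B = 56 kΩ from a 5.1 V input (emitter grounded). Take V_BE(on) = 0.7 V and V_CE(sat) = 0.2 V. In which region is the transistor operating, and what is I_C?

saturation; I_C ≈ 3.8 mA

Assume active: I_B = (5.1 − 0.7)/56 = 0.0786 mA, giving I_C = β·I_B = 7.86 mA.
But then V_CE = 7.1 − 7.86×1.8 = -7.04 V < V_CE(sat) = 0.2 V — impossible in the active region.
So the transistor is saturated. With V_CE = 0.2 V, I_C = (V_CC − 0.2)/R_C = 6.9/1.8 = 3.83 mA.
Check: β·I_B = 7.86 mA > I_C = 3.83 mA, confirming saturation.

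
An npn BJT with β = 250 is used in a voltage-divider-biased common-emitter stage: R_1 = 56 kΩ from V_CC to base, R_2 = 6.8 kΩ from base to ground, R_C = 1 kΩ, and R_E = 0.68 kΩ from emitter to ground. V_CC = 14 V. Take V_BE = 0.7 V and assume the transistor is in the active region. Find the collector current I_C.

I_C ≈ 1.2 mA

Thevenize the base divider: V_Th = V_CC·R_2/(R_1+R_2) = 14×6.8/62.8 = 1.52 V, R_Th = R_1‖R_2 = 6.06 kΩ.
Base-emitter loop: V_Th = I_B·R_Th + V_BE + (β+1)I_B·R_E, so I_B = (1.52 − 0.7) / (6.06 + 251×0.68) = 0.00462 mA.
I_C = β·I_B = 250×0.00462 = 1.15 mA, and I_E = (β+1)I_B = 1.16 mA.
V_CE = V_CC − I_C·R_C − I_E·R_E = 14 − 1.15×1 − 1.16×0.68 = 12.1 V.
V_CE = 12.1 V > 0.2 V confirms active-region operation.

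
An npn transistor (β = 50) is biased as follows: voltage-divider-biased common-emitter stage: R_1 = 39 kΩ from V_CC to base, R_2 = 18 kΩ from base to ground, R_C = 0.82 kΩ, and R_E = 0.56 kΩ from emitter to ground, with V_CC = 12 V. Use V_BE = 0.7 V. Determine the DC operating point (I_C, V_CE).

Thevenize the base divider: V_Th = V_CC·R_2/(R_1+R_2) = 12×18/57 = 3.79 V, R_Th = R_1‖R_2 = 12.3 kΩ.
Base-emitter loop: V_Th = I_B·R_Th + V_BE + (β+1)I_B·R_E, so I_B = (3.79 − 0.7) / (12.3 + 51×0.56) = 0.0756 mA.
I_C = β·I_B = 50×0.0756 = 3.78 mA, and I_E = (β+1)I_B = 3.85 mA.
V_CE = V_CC − I_C·R_C − I_E·R_E = 12 − 3.78×0.82 − 3.85×0.56 = 6.74 V.
V_CE = 6.74 V > 0.2 V confirms active-region operation.

I_C ≈ 3.8 mA, V_CE ≈ 6.7 V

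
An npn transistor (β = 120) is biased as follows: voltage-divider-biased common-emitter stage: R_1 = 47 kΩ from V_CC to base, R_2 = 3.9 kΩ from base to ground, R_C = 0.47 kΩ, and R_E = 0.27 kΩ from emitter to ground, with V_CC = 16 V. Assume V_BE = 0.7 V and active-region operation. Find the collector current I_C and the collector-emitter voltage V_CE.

I_C ≈ 1.7 mA, V_CE ≈ 15 V

Thevenize the base divider: V_Th = V_CC·R_2/(R_1+R_2) = 16×3.9/50.9 = 1.23 V, R_Th = R_1‖R_2 = 3.6 kΩ.
Base-emitter loop: V_Th = I_B·R_Th + V_BE + (β+1)I_B·R_E, so I_B = (1.23 − 0.7) / (3.6 + 121×0.27) = 0.0145 mA.
I_C = β·I_B = 120×0.0145 = 1.74 mA, and I_E = (β+1)I_B = 1.75 mA.
V_CE = V_CC − I_C·R_C − I_E·R_E = 16 − 1.74×0.47 − 1.75×0.27 = 14.7 V.
V_CE = 14.7 V > 0.2 V confirms active-region operation.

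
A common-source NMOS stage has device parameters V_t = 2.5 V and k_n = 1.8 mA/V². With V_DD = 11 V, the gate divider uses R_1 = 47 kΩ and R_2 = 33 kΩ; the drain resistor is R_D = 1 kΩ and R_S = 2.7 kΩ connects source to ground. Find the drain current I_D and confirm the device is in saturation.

V_G = V_DD·R_2/(R_1+R_2) = 11×33/80 = 4.54 V.
Assume saturation: I_D = (k_n/2)(V_GS − V_t)² with V_GS = V_G − I_D·R_S = 4.54 − 2.7·I_D.
Substituting gives 6.56·I_D² − 10.9·I_D + 3.74 = 0, with roots I_D = 0.483 or 1.18 mA.
The root I_D = 1.18 mA gives V_GS = 1.36 V ≤ V_t, so take I_D = 0.483 mA.
Then V_GS = 3.23 V and V_DS = V_DD − I_D(R_D+R_S) = 11 − 0.483×3.7 = 9.21 V.
Saturation requires V_DS ≥ V_GS − V_t = 0.733 V; 9.21 ≥ 0.733 ✓.

I_D ≈ 0.48 mA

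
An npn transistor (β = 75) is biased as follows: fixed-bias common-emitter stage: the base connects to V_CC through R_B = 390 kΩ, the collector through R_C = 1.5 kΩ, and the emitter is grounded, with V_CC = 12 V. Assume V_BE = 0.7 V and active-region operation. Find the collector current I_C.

Base loop: V_CC = I_B·R_B + V_BE, so I_B = (12 − 0.7)/390 kΩ = 0.029 mA.
In the active region I_C = β·I_B = 75 × 0.029 = 2.17 mA.
Collector loop: V_CE = V_CC − I_C·R_C = 12 − 2.17×1.5 = 8.74 V.
Since V_CE = 8.74 V > V_CE(sat) ≈ 0.2 V, the transistor is in the active region as assumed.

I_C ≈ 2.2 mA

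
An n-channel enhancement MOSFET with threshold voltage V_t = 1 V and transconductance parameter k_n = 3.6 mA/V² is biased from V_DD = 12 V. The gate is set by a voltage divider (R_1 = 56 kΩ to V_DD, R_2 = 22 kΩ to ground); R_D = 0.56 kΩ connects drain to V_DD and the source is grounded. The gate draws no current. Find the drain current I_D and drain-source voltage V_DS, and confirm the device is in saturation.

V_G = V_DD·R_2/(R_1+R_2) = 12×22/78 = 3.38 V. With the source grounded, V_GS = V_G = 3.38 V.
Assume saturation: I_D = (k_n/2)(V_GS − V_t)² = (3.6/2)×(3.38 − 1)² = 1.8×2.38² = 10.2 mA.
V_DS = V_DD − I_D·R_D = 12 − 10.2×0.56 = 6.27 V.
Saturation requires V_DS ≥ V_GS − V_t = 2.38 V; 6.27 ≥ 2.38 ✓.

I_D ≈ 10 mA, V_DS ≈ 6.3 V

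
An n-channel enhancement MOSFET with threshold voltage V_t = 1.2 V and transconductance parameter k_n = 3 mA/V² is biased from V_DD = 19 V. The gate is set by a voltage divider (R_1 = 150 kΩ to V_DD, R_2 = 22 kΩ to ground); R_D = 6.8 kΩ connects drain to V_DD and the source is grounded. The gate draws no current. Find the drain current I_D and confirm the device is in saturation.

V_G = V_DD·R_2/(R_1+R_2) = 19×22/172 = 2.43 V. With the source grounded, V_GS = V_G = 2.43 V.
Assume saturation: I_D = (k_n/2)(V_GS − V_t)² = (3/2)×(2.43 − 1.2)² = 1.5×1.23² = 2.27 mA.
V_DS = V_DD − I_D·R_D = 19 − 2.27×6.8 = 3.56 V.
Saturation requires V_DS ≥ V_GS − V_t = 1.23 V; 3.56 ≥ 1.23 ✓.

I_D ≈ 2.3 mA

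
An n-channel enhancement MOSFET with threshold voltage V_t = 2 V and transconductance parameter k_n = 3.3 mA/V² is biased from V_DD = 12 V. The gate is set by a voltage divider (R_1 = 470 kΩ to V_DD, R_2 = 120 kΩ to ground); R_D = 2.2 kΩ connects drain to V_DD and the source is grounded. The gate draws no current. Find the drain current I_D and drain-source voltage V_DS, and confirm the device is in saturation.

V_G = V_DD·R_2/(R_1+R_2) = 12×120/590 = 2.44 V. With the source grounded, V_GS = V_G = 2.44 V.
Assume saturation: I_D = (k_n/2)(V_GS − V_t)² = (3.3/2)×(2.44 − 2)² = 1.65×0.441² = 0.32 mA.
V_DS = V_DD − I_D·R_D = 12 − 0.32×2.2 = 11.3 V.
Saturation requires V_DS ≥ V_GS − V_t = 0.441 V; 11.3 ≥ 0.441 ✓.

I_D ≈ 0.32 mA, V_DS ≈ 11 V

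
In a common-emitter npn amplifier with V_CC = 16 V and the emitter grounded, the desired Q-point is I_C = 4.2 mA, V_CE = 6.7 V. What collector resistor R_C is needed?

R_C ≈ 2.2 kΩ

Collector loop: V_CC = I_C·R_C + V_CE.
R_C = (V_CC − V_CE)/I_C = (16 − 6.7)/4.2 = 2.21 kΩ.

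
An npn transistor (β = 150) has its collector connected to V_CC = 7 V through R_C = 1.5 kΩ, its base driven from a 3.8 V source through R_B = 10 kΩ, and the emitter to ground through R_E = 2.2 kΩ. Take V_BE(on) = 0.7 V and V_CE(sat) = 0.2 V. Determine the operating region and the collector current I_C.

active; I_C ≈ 1.4 mA

Assume active. Base-emitter loop: I_B = (V_BB − V_BE)/(R_B + (β+1)R_E) = (3.8 − 0.7)/(10 + 151×2.2) = 0.00906 mA.
I_C = β·I_B = 150×0.00906 = 1.36 mA.
V_CE = V_CC − I_C·R_C − I_E·R_E = 7 − 1.36×1.5 − 1.37×2.2 = 1.95 V > V_CE(sat), so the active-region assumption holds.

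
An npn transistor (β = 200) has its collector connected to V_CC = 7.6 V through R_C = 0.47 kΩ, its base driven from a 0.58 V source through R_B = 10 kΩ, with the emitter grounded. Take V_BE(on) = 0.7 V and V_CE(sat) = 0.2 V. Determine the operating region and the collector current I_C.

V_BB = 0.58 V ≤ V_BE(on) = 0.7 V, so the base-emitter junction is not forward biased.
The transistor is in cutoff: I_B = I_C = 0.

cutoff; I_C ≈ 0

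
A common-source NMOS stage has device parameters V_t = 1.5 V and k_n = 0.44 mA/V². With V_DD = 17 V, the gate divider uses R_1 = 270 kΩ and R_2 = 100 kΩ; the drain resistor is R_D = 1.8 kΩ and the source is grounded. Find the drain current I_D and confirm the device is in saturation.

I_D ≈ 2.1 mA

V_G = V_DD·R_2/(R_1+R_2) = 17×100/370 = 4.59 V. With the source grounded, V_GS = V_G = 4.59 V.
Assume saturation: I_D = (k_n/2)(V_GS − V_t)² = (0.44/2)×(4.59 − 1.5)² = 0.22×3.09² = 2.11 mA.
V_DS = V_DD − I_D·R_D = 17 − 2.11×1.8 = 13.2 V.
Saturation requires V_DS ≥ V_GS − V_t = 3.09 V; 13.2 ≥ 3.09 ✓.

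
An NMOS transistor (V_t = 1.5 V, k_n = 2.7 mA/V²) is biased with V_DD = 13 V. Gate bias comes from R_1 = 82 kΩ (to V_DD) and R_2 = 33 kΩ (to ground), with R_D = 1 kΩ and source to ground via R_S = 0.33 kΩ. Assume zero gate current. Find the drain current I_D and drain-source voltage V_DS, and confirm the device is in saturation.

I_D ≈ 2.6 mA, V_DS ≈ 9.6 V

V_G = V_DD·R_2/(R_1+R_2) = 13×33/115 = 3.73 V.
Assume saturation: I_D = (k_n/2)(V_GS − V_t)² with V_GS = V_G − I_D·R_S = 3.73 − 0.33·I_D.
Substituting gives 0.147·I_D² − 2.99·I_D + 6.72 = 0, with roots I_D = 2.57 or 17.7 mA.
The root I_D = 17.7 mA gives V_GS = -2.13 V ≤ V_t, so take I_D = 2.57 mA.
Then V_GS = 2.88 V and V_DS = V_DD − I_D(R_D+R_S) = 13 − 2.57×1.33 = 9.58 V.
Saturation requires V_DS ≥ V_GS − V_t = 1.38 V; 9.58 ≥ 1.38 ✓.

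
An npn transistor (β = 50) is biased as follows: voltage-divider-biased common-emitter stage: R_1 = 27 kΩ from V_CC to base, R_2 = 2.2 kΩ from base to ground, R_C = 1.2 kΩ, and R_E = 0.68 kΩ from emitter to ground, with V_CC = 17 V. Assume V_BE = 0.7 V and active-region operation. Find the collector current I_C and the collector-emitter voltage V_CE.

Thevenize the base divider: V_Th = V_CC·R_2/(R_1+R_2) = 17×2.2/29.2 = 1.28 V, R_Th = R_1‖R_2 = 2.03 kΩ.
Base-emitter loop: V_Th = I_B·R_Th + V_BE + (β+1)I_B·R_E, so I_B = (1.28 − 0.7) / (2.03 + 51×0.68) = 0.0158 mA.
I_C = β·I_B = 50×0.0158 = 0.791 mA, and I_E = (β+1)I_B = 0.807 mA.
V_CE = V_CC − I_C·R_C − I_E·R_E = 17 − 0.791×1.2 − 0.807×0.68 = 15.5 V.
V_CE = 15.5 V > 0.2 V confirms active-region operation.

I_C ≈ 0.79 mA, V_CE ≈ 16 V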